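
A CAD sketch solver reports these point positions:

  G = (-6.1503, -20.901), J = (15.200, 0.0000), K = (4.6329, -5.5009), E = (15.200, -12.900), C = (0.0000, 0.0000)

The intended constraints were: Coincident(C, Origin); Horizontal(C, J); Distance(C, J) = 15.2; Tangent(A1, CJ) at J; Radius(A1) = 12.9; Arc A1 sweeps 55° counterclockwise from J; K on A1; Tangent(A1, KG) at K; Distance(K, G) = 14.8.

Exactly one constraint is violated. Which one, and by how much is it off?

Distance(K, G) = 14.8 — off by 4.00.

C = (0.00, 0.00) ✓; C.y = 0.00, J.y = 0.00 ✓; |CJ| = 15.20 ✓; ∠(EJ, JC) = 90.00° ✓; |EJ| = 12.90 ✓; bearing(E→K) − bearing(E→J) = 55.00° ✓; |EK| = 12.90 ✓; ∠(EK, KG) = 90.00° ✓; |KG| = 18.80 ✗.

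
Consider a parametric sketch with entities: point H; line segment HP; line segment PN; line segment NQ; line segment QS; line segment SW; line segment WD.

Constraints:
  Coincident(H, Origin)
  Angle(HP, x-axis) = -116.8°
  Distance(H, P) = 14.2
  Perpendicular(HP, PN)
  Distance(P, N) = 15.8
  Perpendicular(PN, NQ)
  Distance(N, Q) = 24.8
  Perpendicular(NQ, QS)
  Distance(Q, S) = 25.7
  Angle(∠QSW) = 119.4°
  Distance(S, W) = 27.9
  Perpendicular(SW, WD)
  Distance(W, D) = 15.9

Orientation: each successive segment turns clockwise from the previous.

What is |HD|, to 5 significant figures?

23.616

H is at the origin; HP runs at -116.8° with length 14.2, so P = (-6.4025, -12.675). HP ⟂ PN, so PN runs at 153.20°; with |PN| = 15.8, N = (-20.505, -5.5509). The perpendicularity gives NQ at right angles to PN, so NQ runs at 63.200°; with |NQ| = 24.8, Q = (-9.3236, 16.585). NQ ⟂ QS, so QS runs at -26.800°; with |QS| = 25.7, S = (13.616, 4.9977). ∠QSW = 119.4° gives SW at -87.400° from the x-axis; with |SW| = 27.9, W = (14.882, -22.874). SW is perpendicular to WD, so WD runs at -177.40°; with |WD| = 15.9, D = (-1.0021, -23.595). Then |HD| = |D − H| = 23.616.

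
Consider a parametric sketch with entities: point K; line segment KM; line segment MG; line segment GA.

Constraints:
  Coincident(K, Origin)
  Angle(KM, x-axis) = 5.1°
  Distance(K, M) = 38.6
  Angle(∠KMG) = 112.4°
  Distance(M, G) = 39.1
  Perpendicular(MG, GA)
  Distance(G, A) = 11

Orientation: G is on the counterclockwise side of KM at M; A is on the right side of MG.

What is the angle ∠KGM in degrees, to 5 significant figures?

33.553°

K is at the origin; KM runs at 5.1° with length 38.6, so M = 38.6·(cos 5.1°, sin 5.1°) = (38.447, 3.4313). ∠KMG = 112.4°, so MG runs at 5.1° + (180° − 112.4°) = 72.700° from the x-axis; with |MG| = 39.1, G = M + 39.1·(cos 72.700°, sin 72.700°) = (50.075, 40.762). Then cos ∠KGM = GK·GM / (|GK||GM|), giving 33.553°.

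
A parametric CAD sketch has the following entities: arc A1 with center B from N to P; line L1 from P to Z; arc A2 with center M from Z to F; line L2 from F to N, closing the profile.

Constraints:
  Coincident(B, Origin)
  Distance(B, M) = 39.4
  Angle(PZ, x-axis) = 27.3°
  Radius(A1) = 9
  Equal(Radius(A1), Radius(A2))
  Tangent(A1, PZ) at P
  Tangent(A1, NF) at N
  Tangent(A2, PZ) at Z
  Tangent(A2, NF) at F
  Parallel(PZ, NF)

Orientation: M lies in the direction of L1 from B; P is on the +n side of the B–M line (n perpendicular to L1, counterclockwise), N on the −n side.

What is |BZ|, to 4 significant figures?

40.41

Tangency of A1 to both parallel lines with radius 9.0 puts P and N at B ± 9.0·n: P = (-4.128, 7.998), N = (4.128, -7.998). Equal radii place Z and F the same way about M: Z = M + 9.0·n = (30.88, 26.07), F = M − 9.0·n = (39.14, 10.07). Then |BZ| = |Z − B| = 40.41.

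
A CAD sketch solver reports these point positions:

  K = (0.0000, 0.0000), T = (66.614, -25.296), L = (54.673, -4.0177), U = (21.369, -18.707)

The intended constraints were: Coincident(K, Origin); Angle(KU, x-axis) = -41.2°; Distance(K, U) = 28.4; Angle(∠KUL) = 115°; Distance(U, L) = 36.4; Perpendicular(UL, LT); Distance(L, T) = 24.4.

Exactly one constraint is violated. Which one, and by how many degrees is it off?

Perpendicular(UL, LT) — off by 5.50°.

K = (0.00, 0.00) ✓; KU at -41.20° ✓; |KU| = 28.40 ✓; ∠KUL = 115.0° ✓; |UL| = 36.40 ✓; ∠(UL, LT) = 84.50° ✗; |LT| = 24.40 ✓.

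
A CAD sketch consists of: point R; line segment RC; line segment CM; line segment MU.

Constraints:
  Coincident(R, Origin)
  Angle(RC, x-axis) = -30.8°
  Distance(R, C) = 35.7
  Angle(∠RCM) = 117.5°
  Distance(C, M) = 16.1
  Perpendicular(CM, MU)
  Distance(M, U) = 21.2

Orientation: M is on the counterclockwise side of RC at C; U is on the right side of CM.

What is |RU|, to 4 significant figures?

62.10

R is at the origin; RC runs at -30.8° with length 35.7, so C = 35.7·(cos -30.8°, sin -30.8°) = (30.66, -18.28). ∠RCM = 117.5°, so CM runs at -30.8° + (180° − 117.5°) = 31.70° from the x-axis; with |CM| = 16.1, M = C + 16.1·(cos 31.70°, sin 31.70°) = (44.36, -9.820). CM is perpendicular to MU; with |MU| = 21.2 on the right of CM, U = M + 21.2·(0.5255, -0.8508) = (55.50, -27.86). Then |RU| = |U − R| = 62.10.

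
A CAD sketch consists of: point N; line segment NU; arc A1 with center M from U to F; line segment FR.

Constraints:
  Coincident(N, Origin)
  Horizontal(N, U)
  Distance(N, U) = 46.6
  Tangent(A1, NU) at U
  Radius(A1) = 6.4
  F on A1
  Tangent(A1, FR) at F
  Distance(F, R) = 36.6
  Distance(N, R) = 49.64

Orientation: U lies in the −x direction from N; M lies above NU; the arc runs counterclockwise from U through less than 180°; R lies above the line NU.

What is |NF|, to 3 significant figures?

40.7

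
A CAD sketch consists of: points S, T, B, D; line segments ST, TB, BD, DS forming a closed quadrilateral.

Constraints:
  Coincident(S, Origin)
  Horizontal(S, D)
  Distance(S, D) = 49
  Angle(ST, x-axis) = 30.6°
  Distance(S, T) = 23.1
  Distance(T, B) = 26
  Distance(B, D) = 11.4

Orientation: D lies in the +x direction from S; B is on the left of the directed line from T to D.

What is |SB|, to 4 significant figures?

47.16

Checks: |TB| = 26.00 ✓; |BD| = 11.40 ✓.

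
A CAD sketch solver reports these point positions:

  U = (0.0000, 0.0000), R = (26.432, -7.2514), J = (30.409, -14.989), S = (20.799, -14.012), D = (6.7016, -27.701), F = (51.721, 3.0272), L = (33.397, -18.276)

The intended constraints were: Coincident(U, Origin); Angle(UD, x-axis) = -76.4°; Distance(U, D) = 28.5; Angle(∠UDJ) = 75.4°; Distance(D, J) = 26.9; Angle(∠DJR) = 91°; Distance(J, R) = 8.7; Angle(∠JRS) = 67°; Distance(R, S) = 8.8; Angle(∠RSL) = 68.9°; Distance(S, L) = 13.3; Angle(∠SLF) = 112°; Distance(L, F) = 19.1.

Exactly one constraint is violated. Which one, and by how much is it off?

Distance(L, F) = 19.1 — off by 9.00.

U = (0.00, 0.00) ✓; UD at -76.40° ✓; |UD| = 28.50 ✓; ∠UDJ = 75.40° ✓; |DJ| = 26.90 ✓; ∠DJR = 91.00° ✓; |JR| = 8.700 ✓; ∠JRS = 67.00° ✓; |RS| = 8.800 ✓; ∠RSL = 68.90° ✓; |SL| = 13.30 ✓; ∠SLF = 112.0° ✓; |LF| = 28.10 ✗.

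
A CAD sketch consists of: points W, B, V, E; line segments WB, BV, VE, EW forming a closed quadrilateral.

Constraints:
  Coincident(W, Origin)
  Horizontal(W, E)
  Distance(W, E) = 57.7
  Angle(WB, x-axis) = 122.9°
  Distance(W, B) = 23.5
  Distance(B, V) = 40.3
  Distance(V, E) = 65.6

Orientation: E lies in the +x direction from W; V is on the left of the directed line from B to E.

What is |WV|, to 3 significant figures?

51.5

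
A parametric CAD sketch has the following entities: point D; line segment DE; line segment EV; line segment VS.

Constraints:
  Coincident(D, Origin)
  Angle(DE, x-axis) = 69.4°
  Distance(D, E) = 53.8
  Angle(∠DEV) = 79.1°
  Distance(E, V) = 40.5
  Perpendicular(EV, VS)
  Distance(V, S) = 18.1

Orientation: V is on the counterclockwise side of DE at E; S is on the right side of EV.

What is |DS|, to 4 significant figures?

77.14

D is at the origin; DE runs at 69.4° with length 53.8, so E = 53.8·(cos 69.4°, sin 69.4°) = (18.93, 50.36). ∠DEV = 79.1°, so EV runs at 69.4° + (180° − 79.1°) = 170.3° from the x-axis; with |EV| = 40.5, V = E + 40.5·(cos 170.3°, sin 170.3°) = (-20.99, 57.18). EV is perpendicular to VS; with |VS| = 18.1 on the right of EV, S = V + 18.1·(0.1685, 0.9857) = (-17.94, 75.03). Then |DS| = |S − D| = 77.14.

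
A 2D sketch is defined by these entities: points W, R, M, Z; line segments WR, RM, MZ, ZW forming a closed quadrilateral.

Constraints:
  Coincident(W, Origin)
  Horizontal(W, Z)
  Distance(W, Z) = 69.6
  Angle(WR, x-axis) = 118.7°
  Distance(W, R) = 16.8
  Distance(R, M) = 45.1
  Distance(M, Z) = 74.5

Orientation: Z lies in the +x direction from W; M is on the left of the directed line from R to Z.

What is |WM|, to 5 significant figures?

55.028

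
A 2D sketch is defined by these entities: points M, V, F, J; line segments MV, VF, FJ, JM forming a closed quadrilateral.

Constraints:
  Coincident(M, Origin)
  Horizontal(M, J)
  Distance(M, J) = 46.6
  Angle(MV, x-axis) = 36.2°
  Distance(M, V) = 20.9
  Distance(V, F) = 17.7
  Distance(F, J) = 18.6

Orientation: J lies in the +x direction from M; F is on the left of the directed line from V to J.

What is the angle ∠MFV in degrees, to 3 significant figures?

16.5°

M is at the origin; MJ is horizontal with |MJ| = 46.6 and J in +x, so J = (46.6, 0). MV runs at 36.2° with |MV| = 20.9, so V = (16.9, 12.3). F is determined by |VF| = 17.7 and |FJ| = 18.6 together: it lies at the intersection of circle(V, 17.7) and circle(J, 18.6). With |VJ| = 32.2, the foot of the radical line on VJ is 15.6 from V and the perpendicular offset is √(17.7² − 15.6²) = 8.38. Taking the left-of-VJ solution: F = (34.5, 14.1).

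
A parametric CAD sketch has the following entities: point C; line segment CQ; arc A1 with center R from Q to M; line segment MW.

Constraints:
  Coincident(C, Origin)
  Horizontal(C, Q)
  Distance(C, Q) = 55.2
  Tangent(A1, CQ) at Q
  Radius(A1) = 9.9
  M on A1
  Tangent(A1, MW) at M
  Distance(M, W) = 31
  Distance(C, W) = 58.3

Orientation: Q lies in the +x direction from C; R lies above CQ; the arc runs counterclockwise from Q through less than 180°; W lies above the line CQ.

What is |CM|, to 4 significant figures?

64.81

Checks: |RM| = 9.900 ✓; ∠(RM, MW) = 90.00° ✓; |MW| = 31.00 ✓; |CW| = 58.30 ✓.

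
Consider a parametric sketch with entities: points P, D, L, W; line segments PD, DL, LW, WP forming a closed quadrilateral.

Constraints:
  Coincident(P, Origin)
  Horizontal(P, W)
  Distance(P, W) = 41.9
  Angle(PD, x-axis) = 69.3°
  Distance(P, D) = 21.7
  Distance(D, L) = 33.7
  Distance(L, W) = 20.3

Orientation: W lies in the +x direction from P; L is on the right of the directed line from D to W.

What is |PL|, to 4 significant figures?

25.58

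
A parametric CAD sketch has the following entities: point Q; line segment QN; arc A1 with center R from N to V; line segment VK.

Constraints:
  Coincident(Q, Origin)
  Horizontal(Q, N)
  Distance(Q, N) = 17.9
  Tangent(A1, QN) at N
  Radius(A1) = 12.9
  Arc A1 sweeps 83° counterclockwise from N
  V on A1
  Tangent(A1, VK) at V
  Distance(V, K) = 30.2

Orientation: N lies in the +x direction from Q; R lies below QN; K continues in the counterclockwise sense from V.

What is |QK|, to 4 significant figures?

41.33

Q is at the origin; Q and N share the same y with |QN| = 17.9 and N on the +x side, so N = (17.90, 0.000). A1 meets QN tangentially, so RN is at right angles to QN, so R = N + (0, -12.9) = (17.90, -12.90). On A1, N sits at bearing 90° from R; an 83° counterclockwise sweep puts V at bearing 173°, so V = R + 12.9·(cos 173°, sin 173°) = (5.096, -11.33). Since A1 is tangent to VK there, RV ⟂ VK, so VK runs along (−sin 173°, cos 173°); with |VK| = 30.2, K = (1.416, -41.30). Then |QK| = |K − Q| = 41.33.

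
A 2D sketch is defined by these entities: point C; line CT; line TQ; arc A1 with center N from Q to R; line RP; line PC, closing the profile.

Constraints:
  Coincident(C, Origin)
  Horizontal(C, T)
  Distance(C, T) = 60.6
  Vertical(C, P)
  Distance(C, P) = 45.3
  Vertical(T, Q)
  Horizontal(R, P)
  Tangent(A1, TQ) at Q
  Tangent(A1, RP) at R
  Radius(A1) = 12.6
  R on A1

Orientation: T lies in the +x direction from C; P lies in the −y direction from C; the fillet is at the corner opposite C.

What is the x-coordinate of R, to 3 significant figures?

48.0

The virtual corner opposite C is at (60.6, -45.3). A1 meets TQ tangentially, so NQ is at right angles to TQ and the tangent condition forces NR to be normal to RP, with radius 12.6, so the center N sits 12.6 in from both sides at N = (48.0, -32.7). That places the tangent points at Q = (60.6, -32.7) on TQ and R = (48.0, -45.3) on RP. So R.x = 48.0.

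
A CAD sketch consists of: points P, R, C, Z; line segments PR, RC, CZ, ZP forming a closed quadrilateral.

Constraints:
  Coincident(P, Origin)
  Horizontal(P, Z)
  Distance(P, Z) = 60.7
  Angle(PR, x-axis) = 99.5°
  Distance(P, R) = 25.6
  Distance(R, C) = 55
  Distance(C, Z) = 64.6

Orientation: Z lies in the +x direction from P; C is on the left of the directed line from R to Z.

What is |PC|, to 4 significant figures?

71.43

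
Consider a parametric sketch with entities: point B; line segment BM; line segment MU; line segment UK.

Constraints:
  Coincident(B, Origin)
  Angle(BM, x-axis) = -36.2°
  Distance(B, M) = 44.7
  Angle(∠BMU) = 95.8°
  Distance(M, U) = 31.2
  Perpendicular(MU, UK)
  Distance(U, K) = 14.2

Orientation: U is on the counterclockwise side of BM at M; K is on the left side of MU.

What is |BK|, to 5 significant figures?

46.819

B is at the origin; BM runs at -36.2° with length 44.7, so M = 44.7·(cos -36.2°, sin -36.2°) = (36.071, -26.400). ∠BMU = 95.8°, so MU runs at -36.2° + (180° − 95.8°) = 48.000° from the x-axis; with |MU| = 31.2, U = M + 31.2·(cos 48.000°, sin 48.000°) = (56.948, -3.2140). The perpendicularity gives UK at right angles to MU; with |UK| = 14.2 on the left of MU, K = U + 14.2·(-0.74314, 0.66913) = (46.395, 6.2877). Then |BK| = |K − B| = 46.819.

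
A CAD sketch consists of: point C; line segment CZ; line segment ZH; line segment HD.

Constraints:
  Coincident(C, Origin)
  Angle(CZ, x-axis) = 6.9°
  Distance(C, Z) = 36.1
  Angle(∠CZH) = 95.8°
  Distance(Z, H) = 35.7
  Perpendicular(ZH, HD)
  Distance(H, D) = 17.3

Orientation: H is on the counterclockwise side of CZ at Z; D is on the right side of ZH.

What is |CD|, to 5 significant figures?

66.183

∠CZH = 95.8°, so ZH runs at 6.9° + (180° − 95.8°) = 91.100° from the x-axis; with |ZH| = 35.7, H = Z + 35.7·(cos 91.100°, sin 91.100°) = (35.153, 40.030). ZH ⟂ HD; with |HD| = 17.3 on the right of ZH, D = H + 17.3·(0.99982, 0.019197) = (52.450, 40.362). Then |CD| = |D − C| = 66.183.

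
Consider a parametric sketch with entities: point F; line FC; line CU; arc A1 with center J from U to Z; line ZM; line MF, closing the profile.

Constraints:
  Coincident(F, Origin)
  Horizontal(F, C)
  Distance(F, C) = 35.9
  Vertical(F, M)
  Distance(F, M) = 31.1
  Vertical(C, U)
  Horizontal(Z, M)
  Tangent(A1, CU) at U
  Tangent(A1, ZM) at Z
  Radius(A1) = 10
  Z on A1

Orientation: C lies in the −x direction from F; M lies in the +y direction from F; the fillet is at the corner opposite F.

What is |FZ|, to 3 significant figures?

40.5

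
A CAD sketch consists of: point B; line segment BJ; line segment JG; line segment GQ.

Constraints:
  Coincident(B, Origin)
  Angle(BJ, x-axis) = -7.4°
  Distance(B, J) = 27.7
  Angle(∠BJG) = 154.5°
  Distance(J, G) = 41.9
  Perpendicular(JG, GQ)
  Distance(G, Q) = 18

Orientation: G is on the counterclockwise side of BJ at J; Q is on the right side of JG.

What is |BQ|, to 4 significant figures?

73.29

B is at the origin; BJ runs at -7.4° with length 27.7, so J = 27.7·(cos -7.4°, sin -7.4°) = (27.47, -3.568). ∠BJG = 154.5°, so JG runs at -7.4° + (180° − 154.5°) = 18.10° from the x-axis; with |JG| = 41.9, G = J + 41.9·(cos 18.10°, sin 18.10°) = (67.30, 9.450). JG ⟂ GQ; with |GQ| = 18.0 on the right of JG, Q = G + 18.0·(0.3107, -0.9505) = (72.89, -7.660). Then |BQ| = |Q − B| = 73.29.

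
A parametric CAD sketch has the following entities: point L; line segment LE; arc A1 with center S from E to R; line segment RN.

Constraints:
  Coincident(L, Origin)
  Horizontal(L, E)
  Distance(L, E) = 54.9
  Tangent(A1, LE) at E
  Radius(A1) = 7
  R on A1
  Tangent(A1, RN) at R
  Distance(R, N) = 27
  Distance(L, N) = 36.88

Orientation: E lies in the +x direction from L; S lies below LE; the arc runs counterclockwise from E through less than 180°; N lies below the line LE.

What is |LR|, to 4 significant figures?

50.09

L is at the origin; LE is horizontal with |LE| = 54.9 and E on the +x side, so E = (54.90, 0.000). Tangency of A1 to LE means the radius SE is perpendicular to LE, so S = E + (0, -7) = (54.90, -7.000). Since SR ⟂ RN (tangency), |SN| = √(7.0² + 27.0²) = 27.89 regardless of where R sits on A1. So N lies on both circle(L, 36.88) and circle(S, 27.89); the below-LE intersection is N = (30.57, -20.63). R is the foot of the tangent from N: R = (50.06, -1.948).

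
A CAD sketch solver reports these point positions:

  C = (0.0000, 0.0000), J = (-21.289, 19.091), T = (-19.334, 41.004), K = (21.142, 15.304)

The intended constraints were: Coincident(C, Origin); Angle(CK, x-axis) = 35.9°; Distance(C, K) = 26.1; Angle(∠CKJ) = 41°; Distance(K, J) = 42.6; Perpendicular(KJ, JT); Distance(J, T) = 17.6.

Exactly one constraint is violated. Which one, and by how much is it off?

Distance(J, T) = 17.6 — off by 4.40.

C = (0.00, 0.00) ✓; CK at 35.90° ✓; |CK| = 26.10 ✓; ∠CKJ = 41.00° ✓; |KJ| = 42.60 ✓; ∠(KJ, JT) = 90.00° ✓; |JT| = 22.00 ✗.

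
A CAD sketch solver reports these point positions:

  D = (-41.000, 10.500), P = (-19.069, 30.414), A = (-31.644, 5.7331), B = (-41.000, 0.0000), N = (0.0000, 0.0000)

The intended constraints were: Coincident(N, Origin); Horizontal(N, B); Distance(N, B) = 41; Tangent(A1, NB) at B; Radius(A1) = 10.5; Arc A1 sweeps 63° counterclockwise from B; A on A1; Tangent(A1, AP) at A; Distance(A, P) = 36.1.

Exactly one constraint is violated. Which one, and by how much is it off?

Distance(A, P) = 36.1 — off by 8.40.

N = (0.00, 0.00) ✓; N.y = 0.00, B.y = 0.00 ✓; |NB| = 41.00 ✓; ∠(DB, BN) = 90.00° ✓; |DB| = 10.50 ✓; bearing(D→A) − bearing(D→B) = 63.00° ✓; |DA| = 10.50 ✓; ∠(DA, AP) = 90.00° ✓; |AP| = 27.70 ✗.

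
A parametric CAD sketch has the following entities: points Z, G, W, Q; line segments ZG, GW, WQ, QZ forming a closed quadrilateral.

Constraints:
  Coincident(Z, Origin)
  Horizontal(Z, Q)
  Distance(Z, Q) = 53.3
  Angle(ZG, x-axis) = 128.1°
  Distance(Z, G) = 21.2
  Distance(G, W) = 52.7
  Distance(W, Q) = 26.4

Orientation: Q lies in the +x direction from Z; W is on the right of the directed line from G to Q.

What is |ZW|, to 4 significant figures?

33.10

Checks: |GW| = 52.70 ✓; |WQ| = 26.40 ✓.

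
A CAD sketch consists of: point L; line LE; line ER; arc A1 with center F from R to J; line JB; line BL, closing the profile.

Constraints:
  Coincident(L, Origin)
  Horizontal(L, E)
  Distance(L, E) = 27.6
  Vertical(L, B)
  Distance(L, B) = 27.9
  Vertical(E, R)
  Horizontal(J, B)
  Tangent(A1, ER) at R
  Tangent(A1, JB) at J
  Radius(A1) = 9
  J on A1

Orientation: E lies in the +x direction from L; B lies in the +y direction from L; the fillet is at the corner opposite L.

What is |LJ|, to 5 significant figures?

33.532

The virtual corner opposite L is at (27.600, 27.900). Since A1 is tangent to ER there, FR ⟂ ER and since A1 is tangent to JB there, FJ ⟂ JB, with radius 9.0, so the center F sits 9.0 in from both sides at F = (18.600, 18.900). That places the tangent points at R = (27.600, 18.900) on ER and J = (18.600, 27.900) on JB. Then |LJ| = |J − L| = 33.532.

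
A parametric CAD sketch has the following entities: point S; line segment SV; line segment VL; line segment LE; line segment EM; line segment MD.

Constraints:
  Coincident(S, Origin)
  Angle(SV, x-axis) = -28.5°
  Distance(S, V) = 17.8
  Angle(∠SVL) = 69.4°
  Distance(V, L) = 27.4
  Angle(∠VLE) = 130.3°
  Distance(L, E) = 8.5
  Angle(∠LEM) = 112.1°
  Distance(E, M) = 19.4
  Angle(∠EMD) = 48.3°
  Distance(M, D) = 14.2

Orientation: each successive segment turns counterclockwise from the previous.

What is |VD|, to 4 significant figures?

21.56

S is at the origin; SV runs at -28.5° with length 17.8, so V = (15.64, -8.493). ∠SVL = 69.4° gives VL at 82.10° from the x-axis; with |VL| = 27.4, L = (19.41, 18.65). ∠VLE = 130.3° gives LE at 131.8° from the x-axis; with |LE| = 8.5, E = (13.74, 24.98). ∠LEM = 112.1° gives EM at -160.3° from the x-axis; with |EM| = 19.4, M = (-4.521, 18.44). ∠EMD = 48.3° gives MD at -28.60° from the x-axis; with |MD| = 14.2, D = (7.946, 11.65). Then |VD| = |D − V| = 21.56.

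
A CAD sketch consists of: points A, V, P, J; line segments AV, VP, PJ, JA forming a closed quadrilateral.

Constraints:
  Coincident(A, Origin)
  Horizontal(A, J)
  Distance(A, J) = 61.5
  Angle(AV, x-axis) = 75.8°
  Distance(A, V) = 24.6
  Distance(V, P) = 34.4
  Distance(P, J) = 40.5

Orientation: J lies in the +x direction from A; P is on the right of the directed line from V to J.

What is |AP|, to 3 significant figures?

22.6

Checks: |VP| = 34.40 ✓; |PJ| = 40.50 ✓.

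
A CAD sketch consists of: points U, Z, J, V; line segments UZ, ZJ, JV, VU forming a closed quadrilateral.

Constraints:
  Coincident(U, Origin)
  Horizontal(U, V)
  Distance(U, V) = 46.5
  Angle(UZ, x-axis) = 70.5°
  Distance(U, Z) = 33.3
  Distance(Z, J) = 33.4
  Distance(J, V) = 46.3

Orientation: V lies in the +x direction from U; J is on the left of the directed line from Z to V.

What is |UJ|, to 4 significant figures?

61.72

Checks: |ZJ| = 33.40 ✓; |JV| = 46.30 ✓.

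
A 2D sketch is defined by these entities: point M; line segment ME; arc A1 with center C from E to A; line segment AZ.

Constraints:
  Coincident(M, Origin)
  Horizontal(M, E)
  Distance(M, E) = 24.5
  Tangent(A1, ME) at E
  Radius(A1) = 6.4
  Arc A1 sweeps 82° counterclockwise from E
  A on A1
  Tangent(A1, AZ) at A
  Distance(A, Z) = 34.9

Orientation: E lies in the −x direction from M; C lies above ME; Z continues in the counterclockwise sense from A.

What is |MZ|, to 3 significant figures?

42.2

On A1, E sits at bearing -90° from C; an 82° counterclockwise sweep puts A at bearing -8°, so A = C + 6.4·(cos -8°, sin -8°) = (-18.2, 5.51). Tangency of A1 to AZ means the radius CA is perpendicular to AZ, so AZ runs along (−sin -8°, cos -8°); with |AZ| = 34.9, Z = (-13.3, 40.1). Then |MZ| = |Z − M| = 42.2.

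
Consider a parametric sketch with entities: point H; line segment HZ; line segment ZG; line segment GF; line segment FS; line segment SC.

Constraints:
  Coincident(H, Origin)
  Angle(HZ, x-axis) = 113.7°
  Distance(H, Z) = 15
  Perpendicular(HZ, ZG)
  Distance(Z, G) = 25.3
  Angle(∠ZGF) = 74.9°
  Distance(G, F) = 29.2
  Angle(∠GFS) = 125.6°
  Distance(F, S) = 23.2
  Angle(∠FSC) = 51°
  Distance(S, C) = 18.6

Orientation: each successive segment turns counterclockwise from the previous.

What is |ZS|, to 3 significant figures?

36.5

∠ZGF = 74.9° gives GF at -51.2° from the x-axis; with |GF| = 29.2, F = (-10.9, -19.2). ∠GFS = 125.6° gives FS at 3.20° from the x-axis; with |FS| = 23.2, S = (12.3, -17.9). Then |ZS| = |S − Z| = 36.5.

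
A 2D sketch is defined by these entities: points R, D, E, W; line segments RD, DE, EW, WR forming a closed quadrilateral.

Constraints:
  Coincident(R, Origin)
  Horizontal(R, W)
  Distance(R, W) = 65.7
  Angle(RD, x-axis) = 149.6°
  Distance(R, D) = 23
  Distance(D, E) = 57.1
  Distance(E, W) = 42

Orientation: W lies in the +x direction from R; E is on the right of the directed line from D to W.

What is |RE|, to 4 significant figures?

34.13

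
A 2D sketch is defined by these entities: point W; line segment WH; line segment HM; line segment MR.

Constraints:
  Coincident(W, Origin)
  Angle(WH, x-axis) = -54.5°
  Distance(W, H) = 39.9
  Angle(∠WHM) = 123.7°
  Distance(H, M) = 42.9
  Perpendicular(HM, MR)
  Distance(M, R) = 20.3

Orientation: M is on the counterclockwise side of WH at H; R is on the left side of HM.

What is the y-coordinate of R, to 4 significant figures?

-10.85

∠WHM = 123.7°, so HM runs at -54.5° + (180° − 123.7°) = 1.800° from the x-axis; with |HM| = 42.9, M = H + 42.9·(cos 1.800°, sin 1.800°) = (66.05, -31.14). HM is perpendicular to MR; with |MR| = 20.3 on the left of HM, R = M + 20.3·(-0.03141, 0.9995) = (65.41, -10.85). So R.y = -10.85.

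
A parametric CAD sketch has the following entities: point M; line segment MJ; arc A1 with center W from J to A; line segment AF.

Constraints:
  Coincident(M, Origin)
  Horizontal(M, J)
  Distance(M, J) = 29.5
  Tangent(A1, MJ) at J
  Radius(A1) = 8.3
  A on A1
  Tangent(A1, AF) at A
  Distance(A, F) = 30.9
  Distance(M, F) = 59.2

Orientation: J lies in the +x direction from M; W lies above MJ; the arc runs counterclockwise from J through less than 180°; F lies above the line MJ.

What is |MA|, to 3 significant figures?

37.6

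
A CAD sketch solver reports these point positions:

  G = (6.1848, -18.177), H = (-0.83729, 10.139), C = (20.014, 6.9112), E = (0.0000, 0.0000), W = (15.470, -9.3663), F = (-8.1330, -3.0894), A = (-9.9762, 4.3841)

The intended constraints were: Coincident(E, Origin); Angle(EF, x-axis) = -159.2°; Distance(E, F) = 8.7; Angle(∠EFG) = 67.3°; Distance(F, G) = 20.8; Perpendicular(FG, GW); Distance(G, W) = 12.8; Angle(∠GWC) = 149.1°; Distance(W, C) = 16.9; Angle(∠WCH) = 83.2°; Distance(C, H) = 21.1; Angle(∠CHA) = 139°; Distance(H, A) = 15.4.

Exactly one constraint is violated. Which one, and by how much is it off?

Distance(H, A) = 15.4 — off by 4.60.

E = (0.00, 0.00) ✓; EF at -159.2° ✓; |EF| = 8.700 ✓; ∠EFG = 67.30° ✓; |FG| = 20.80 ✓; ∠(FG, GW) = 90.00° ✓; |GW| = 12.80 ✓; ∠GWC = 149.1° ✓; |WC| = 16.90 ✓; ∠WCH = 83.20° ✓; |CH| = 21.10 ✓; ∠CHA = 139.0° ✓; |HA| = 10.80 ✗.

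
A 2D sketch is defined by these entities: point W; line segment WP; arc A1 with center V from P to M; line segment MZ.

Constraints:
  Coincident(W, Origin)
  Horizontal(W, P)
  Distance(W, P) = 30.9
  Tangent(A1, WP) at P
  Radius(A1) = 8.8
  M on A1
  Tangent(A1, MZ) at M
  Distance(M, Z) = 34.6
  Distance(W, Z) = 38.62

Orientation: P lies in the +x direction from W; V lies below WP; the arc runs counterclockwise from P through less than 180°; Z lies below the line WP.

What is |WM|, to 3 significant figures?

23.4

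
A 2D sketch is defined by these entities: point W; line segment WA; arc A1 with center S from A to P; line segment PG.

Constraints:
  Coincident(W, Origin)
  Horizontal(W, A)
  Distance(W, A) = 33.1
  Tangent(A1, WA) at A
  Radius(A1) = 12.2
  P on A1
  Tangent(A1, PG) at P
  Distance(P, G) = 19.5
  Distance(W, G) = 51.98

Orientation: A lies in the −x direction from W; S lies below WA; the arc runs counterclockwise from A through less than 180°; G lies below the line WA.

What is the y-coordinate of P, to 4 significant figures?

-15.84

W is at the origin; W and A share the same y with |WA| = 33.1 and A on the −x side, so A = (-33.10, 0.000). A1 meets WA tangentially, so SA is at right angles to WA, so S = A + (0, -12.2) = (-33.10, -12.20). Since SP ⟂ PG (tangency), |SG| = √(12.2² + 19.5²) = 23.00 regardless of where P sits on A1. So G lies on both circle(W, 51.98) and circle(S, 23.00); the below-WA intersection is G = (-38.92, -34.45). P is the foot of the tangent from G: P = (-44.74, -15.84).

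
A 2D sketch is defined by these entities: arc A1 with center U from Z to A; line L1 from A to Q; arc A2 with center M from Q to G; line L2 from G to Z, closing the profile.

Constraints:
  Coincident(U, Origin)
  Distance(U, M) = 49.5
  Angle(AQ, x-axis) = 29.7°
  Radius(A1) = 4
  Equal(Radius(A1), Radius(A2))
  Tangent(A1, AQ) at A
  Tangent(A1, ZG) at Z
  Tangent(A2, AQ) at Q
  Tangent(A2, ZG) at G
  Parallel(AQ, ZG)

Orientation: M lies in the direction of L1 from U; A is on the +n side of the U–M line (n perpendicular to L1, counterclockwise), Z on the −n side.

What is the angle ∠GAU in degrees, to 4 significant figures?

80.82°

Tangency of A1 to both parallel lines with radius 4.0 puts A and Z at U ± 4.0·n: A = (-1.982, 3.475), Z = (1.982, -3.475). Equal radii place Q and G the same way about M: Q = M + 4.0·n = (41.02, 28.00), G = M − 4.0·n = (44.98, 21.05). Then cos ∠GAU = AG·AU / (|AG||AU|), giving 80.82°.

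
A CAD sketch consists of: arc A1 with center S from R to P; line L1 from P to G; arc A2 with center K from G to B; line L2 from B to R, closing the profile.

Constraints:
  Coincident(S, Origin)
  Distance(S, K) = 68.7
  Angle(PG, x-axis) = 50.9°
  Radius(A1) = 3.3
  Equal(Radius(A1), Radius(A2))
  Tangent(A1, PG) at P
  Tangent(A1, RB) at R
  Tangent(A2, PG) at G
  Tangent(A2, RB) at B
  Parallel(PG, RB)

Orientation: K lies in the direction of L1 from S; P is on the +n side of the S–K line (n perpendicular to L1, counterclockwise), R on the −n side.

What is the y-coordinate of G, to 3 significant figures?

55.4

Tangency of A1 to both parallel lines with radius 3.3 puts P and R at S ± 3.3·n: P = (-2.56, 2.08), R = (2.56, -2.08). Equal radii place G and B the same way about K: G = K + 3.3·n = (40.8, 55.4), B = K − 3.3·n = (45.9, 51.2). So G.y = 55.4.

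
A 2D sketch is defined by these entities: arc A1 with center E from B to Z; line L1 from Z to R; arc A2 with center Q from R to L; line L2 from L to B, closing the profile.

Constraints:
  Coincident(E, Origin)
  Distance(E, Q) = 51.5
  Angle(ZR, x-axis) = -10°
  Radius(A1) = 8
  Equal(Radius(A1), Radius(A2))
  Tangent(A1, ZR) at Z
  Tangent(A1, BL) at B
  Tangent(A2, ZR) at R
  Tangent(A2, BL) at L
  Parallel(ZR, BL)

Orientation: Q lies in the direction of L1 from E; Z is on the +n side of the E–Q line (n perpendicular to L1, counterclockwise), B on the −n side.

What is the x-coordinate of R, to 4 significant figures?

52.11

The slot axis is L1's direction at -10.0°, so u = (cos -10.0°, sin -10.0°) = (0.9848, -0.1736) and n = (−sin -10.0°, cos -10.0°) = (0.1736, 0.9848). E is at the origin and Q lies 51.5 along u from E, so Q = 51.5·u = (50.72, -8.943). Tangency of A1 to both parallel lines with radius 8.0 puts Z and B at E ± 8.0·n: Z = (1.389, 7.878), B = (-1.389, -7.878). Equal radii place R and L the same way about Q: R = Q + 8.0·n = (52.11, -1.064), L = Q − 8.0·n = (49.33, -16.82). So R.x = 52.11.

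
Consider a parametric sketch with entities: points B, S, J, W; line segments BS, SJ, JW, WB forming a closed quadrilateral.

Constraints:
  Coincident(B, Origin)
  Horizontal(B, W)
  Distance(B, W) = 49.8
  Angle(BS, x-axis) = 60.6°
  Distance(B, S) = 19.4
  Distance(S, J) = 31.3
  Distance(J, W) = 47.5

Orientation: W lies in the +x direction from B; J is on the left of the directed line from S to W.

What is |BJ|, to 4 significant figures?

50.62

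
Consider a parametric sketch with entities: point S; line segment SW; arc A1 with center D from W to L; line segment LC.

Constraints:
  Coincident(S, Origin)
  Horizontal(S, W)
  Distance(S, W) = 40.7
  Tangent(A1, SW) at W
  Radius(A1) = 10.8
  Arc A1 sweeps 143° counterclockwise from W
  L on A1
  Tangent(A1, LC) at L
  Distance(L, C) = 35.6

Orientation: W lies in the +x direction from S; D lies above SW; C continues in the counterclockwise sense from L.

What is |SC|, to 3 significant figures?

45.0

S is at the origin; S and W share the same y with |SW| = 40.7 and W on the +x side, so W = (40.7, 0.00). Tangency of A1 to SW means the radius DW is perpendicular to SW, so D = W + (0, 10.8) = (40.7, 10.8). On A1, W sits at bearing -90° from D; a 143° counterclockwise sweep puts L at bearing 53°, so L = D + 10.8·(cos 53°, sin 53°) = (47.2, 19.4). Tangency of A1 to LC means the radius DL is perpendicular to LC, so LC runs along (−sin 53°, cos 53°); with |LC| = 35.6, C = (18.8, 40.8). Then |SC| = |C − S| = 45.0.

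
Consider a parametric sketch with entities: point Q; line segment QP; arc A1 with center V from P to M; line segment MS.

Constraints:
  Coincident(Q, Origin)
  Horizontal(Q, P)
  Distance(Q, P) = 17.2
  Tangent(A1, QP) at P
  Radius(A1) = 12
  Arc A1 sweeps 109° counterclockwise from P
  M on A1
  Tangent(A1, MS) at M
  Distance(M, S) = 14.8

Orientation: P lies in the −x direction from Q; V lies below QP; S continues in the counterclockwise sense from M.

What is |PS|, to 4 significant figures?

30.60

Q is at the origin; QP is horizontal with |QP| = 17.2 and P on the −x side, so P = (-17.20, 0.000). The tangent condition forces VP to be normal to QP, so V = P + (0, -12) = (-17.20, -12.00). On A1, P sits at bearing 90° from V; a 109° counterclockwise sweep puts M at bearing 199°, so M = V + 12.0·(cos 199°, sin 199°) = (-28.55, -15.91). Tangency of A1 to MS means the radius VM is perpendicular to MS, so MS runs along (−sin 199°, cos 199°); with |MS| = 14.8, S = (-23.73, -29.90). Then |PS| = |S − P| = 30.60.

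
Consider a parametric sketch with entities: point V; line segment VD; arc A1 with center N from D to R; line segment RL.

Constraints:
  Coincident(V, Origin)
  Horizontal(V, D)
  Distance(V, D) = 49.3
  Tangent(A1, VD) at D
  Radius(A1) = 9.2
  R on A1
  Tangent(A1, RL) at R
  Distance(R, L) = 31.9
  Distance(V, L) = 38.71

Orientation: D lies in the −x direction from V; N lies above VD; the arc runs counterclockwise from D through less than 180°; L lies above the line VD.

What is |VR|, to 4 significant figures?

41.87

V is at the origin; V and D share the same y with |VD| = 49.3 and D on the −x side, so D = (-49.30, 0.000). Tangency of A1 to VD means the radius ND is perpendicular to VD, so N = D + (0, 9.2) = (-49.30, 9.200). Since NR ⟂ RL (tangency), |NL| = √(9.2² + 31.9²) = 33.20 regardless of where R sits on A1. So L lies on both circle(V, 38.71) and circle(N, 33.20); the above-VD intersection is L = (-23.83, 30.50). R is the foot of the tangent from L: R = (-41.67, 4.055).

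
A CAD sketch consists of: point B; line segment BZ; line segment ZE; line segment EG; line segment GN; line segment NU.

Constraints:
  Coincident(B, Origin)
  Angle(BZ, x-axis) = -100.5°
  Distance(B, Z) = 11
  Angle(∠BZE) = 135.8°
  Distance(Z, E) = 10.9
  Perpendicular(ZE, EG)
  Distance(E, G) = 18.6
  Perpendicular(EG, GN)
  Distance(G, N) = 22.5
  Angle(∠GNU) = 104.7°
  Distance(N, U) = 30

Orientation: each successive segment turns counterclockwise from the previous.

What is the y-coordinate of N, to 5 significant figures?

9.1550

B is at the origin; BZ runs at -100.5° with length 11.0, so Z = (-2.0046, -10.816). ∠BZE = 135.8° gives ZE at -56.300° from the x-axis; with |ZE| = 10.9, E = (4.0432, -19.884). ZE is perpendicular to EG, so EG runs at 33.700°; with |EG| = 18.6, G = (19.518, -9.5640). The perpendicularity gives GN at right angles to EG, so GN runs at 123.70°; with |GN| = 22.5, N = (7.0336, 9.1550). So N.y = 9.1550.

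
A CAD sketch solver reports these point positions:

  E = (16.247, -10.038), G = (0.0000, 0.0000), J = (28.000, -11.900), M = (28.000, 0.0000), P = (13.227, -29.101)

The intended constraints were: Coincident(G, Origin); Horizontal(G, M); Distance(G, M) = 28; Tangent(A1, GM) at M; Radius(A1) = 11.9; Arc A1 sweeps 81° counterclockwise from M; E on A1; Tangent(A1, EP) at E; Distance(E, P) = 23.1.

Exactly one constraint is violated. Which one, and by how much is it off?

Distance(E, P) = 23.1 — off by 3.80.

G = (0.00, 0.00) ✓; G.y = 0.00, M.y = 0.00 ✓; |GM| = 28.00 ✓; ∠(JM, MG) = 90.00° ✓; |JM| = 11.90 ✓; bearing(J→E) − bearing(J→M) = 81.00° ✓; |JE| = 11.90 ✓; ∠(JE, EP) = 90.00° ✓; |EP| = 19.30 ✗.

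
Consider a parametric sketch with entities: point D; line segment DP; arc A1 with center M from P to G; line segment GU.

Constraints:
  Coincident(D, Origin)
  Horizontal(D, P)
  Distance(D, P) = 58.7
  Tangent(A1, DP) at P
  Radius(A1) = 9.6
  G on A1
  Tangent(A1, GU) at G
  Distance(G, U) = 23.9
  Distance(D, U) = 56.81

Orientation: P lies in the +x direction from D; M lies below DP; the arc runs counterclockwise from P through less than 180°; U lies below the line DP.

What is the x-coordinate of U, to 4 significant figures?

46.68

D is at the origin; D and P share the same y with |DP| = 58.7 and P on the +x side, so P = (58.70, 0.000). Tangency of A1 to DP means the radius MP is perpendicular to DP, so M = P + (0, -9.6) = (58.70, -9.600). Since MG ⟂ GU (tangency), |MU| = √(9.6² + 23.9²) = 25.76 regardless of where G sits on A1. So U lies on both circle(D, 56.81) and circle(M, 25.76); the below-DP intersection is U = (46.68, -32.38). G is the foot of the tangent from U: G = (49.15, -8.607).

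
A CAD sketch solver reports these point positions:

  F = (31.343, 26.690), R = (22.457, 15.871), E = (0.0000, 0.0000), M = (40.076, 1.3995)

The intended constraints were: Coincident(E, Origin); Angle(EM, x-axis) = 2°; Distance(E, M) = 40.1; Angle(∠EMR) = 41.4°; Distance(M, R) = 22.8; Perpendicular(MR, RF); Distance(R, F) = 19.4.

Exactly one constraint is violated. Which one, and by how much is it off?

Distance(R, F) = 19.4 — off by 5.40.

E = (0.00, 0.00) ✓; EM at 2.000° ✓; |EM| = 40.10 ✓; ∠EMR = 41.40° ✓; |MR| = 22.80 ✓; ∠(MR, RF) = 90.00° ✓; |RF| = 14.00 ✗.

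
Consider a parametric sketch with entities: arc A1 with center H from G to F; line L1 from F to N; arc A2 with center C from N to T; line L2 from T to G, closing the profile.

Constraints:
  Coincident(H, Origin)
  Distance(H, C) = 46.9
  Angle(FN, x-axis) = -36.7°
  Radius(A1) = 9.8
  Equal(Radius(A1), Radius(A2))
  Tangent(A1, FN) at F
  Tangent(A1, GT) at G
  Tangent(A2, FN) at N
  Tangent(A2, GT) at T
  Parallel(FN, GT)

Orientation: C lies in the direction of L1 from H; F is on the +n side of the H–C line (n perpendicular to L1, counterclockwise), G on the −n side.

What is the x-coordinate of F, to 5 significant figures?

5.8567

The slot axis is L1's direction at -36.7°, so u = (cos -36.7°, sin -36.7°) = (0.80178, -0.59763) and n = (−sin -36.7°, cos -36.7°) = (0.59763, 0.80178). H is at the origin and C lies 46.9 along u from H, so C = 46.9·u = (37.603, -28.029). Tangency of A1 to both parallel lines with radius 9.8 puts F and G at H ± 9.8·n: F = (5.8567, 7.8574), G = (-5.8567, -7.8574). So F.x = 5.8567.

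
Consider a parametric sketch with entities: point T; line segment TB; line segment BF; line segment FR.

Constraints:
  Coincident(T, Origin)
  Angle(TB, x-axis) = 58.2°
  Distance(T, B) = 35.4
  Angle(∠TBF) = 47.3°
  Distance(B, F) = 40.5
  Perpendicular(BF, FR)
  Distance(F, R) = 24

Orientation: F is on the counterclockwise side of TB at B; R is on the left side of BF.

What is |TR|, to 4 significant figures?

16.62

T is at the origin; TB runs at 58.2° with length 35.4, so B = 35.4·(cos 58.2°, sin 58.2°) = (18.65, 30.09). ∠TBF = 47.3°, so BF runs at 58.2° + (180° − 47.3°) = 190.9° from the x-axis; with |BF| = 40.5, F = B + 40.5·(cos 190.9°, sin 190.9°) = (-21.12, 22.43). BF is perpendicular to FR; with |FR| = 24.0 on the left of BF, R = F + 24.0·(0.1891, -0.9820) = (-16.58, -1.139). Then |TR| = |R − T| = 16.62.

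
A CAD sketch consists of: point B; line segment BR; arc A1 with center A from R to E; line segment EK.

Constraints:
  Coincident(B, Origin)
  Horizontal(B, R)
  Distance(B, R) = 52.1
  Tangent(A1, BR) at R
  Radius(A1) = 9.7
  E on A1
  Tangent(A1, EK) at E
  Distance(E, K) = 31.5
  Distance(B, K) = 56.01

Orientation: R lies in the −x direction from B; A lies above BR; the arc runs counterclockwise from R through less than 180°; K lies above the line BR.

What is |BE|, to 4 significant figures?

43.33

B is at the origin; B and R share the same y with |BR| = 52.1 and R on the −x side, so R = (-52.10, 0.000). The tangent condition forces AR to be normal to BR, so A = R + (0, 9.7) = (-52.10, 9.700). Since AE ⟂ EK (tangency), |AK| = √(9.7² + 31.5²) = 32.96 regardless of where E sits on A1. So K lies on both circle(B, 56.01) and circle(A, 32.96); the above-BR intersection is K = (-39.18, 40.02). E is the foot of the tangent from K: E = (-42.45, 8.693).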